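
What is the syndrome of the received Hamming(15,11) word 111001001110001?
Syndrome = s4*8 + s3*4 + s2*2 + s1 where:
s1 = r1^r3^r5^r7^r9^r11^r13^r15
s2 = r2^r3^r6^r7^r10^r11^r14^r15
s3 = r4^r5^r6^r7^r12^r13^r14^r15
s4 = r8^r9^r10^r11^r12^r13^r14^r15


s1=1, s2=0, s3=0, s4=0

Syndrome = 1 (error at position 1)


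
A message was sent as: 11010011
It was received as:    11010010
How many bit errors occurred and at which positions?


XOR: 00000001

1 error(s) at position(s): 7


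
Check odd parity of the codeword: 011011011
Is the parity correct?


Number of 1s: 6

No, parity error (6 ones)


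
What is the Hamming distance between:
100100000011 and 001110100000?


XOR: 101010100011
Count of 1s: 6

6


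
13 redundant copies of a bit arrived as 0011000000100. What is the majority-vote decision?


Ones: 3 out of 13
Threshold: 7

0 (3/13 voted 1)


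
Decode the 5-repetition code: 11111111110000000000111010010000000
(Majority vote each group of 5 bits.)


Groups: 11111, 11111, 00000, 00000, 11101, 00100, 00000
Majority votes: 1100100

1100100


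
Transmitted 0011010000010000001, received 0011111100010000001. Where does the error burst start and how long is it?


XOR: 0000101100000000000

Burst at position 4, length 4


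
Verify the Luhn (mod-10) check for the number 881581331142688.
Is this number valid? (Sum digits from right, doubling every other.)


Luhn sum = 68
68 mod 10 = 8

Invalid (Luhn sum mod 10 = 8)


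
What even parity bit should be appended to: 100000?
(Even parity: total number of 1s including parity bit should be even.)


Number of 1s in data: 1
Parity bit: 1

1


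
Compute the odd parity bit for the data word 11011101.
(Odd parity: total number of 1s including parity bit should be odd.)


Number of 1s in data: 6
Parity bit: 1

1


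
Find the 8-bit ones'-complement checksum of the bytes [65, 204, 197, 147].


Sum = 613 mod 256 = 101
Complement = 154

154


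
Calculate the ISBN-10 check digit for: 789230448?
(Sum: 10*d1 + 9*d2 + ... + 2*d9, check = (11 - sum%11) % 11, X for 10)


Weighted sum: 290
290 mod 11 = 4

Check digit: 7


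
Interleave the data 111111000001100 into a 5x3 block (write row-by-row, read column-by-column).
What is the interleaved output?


Matrix:
  111
  111
  000
  001
  100
Read columns: 110011100011010

110011100011010


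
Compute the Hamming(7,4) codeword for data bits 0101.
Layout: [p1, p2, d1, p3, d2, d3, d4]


Parity bits: p1=0, p2=1, p3=0

0100101


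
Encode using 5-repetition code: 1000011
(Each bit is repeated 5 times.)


Each bit -> 5 copies

11111000000000000000000001111111111


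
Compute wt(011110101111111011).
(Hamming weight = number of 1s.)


Counting 1s in 011110101111111011

14


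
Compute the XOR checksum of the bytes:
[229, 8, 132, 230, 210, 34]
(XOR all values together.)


XOR chain: 229 ^ 8 ^ 132 ^ 230 ^ 210 ^ 34 = 127

127


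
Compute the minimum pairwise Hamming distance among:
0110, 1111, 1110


Comparing all pairs, minimum distance: 1
Can detect 0 errors, correct 0 errors

1


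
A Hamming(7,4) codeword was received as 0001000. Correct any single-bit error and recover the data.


Syndrome = 4: error at position 4

Data: 0000 (corrected bit 4)


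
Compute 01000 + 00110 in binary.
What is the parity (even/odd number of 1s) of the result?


01000 = 8
00110 = 6
Sum = 14 = 1110
1s count = 3

odd parity (3 ones in 1110)


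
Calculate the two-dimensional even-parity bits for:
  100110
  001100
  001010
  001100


Row parities: 1000
Column parities: 101100

Row P: 1000, Col P: 101100, Corner: 1


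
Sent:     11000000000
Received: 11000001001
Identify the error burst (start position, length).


XOR: 00000001001

Burst at position 7, length 4


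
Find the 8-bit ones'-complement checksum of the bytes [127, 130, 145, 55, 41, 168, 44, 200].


Sum = 910 mod 256 = 142
Complement = 113

113


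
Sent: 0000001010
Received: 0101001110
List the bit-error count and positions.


XOR: 0101000100

3 error(s) at position(s): 1, 3, 7


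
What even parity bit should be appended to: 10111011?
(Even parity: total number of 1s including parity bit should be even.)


Number of 1s in data: 6
Parity bit: 0

0


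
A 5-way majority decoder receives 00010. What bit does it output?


Ones: 1 out of 5
Threshold: 3

0 (1/5 voted 1)


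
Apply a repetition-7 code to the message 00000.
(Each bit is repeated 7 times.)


Each bit -> 7 copies

00000000000000000000000000000000000


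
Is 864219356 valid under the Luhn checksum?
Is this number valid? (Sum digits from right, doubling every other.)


Luhn sum = 39
39 mod 10 = 9

Invalid (Luhn sum mod 10 = 9)


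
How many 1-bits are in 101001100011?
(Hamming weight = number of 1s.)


Counting 1s in 101001100011

6


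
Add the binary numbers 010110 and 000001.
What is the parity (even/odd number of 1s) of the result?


010110 = 22
000001 = 1
Sum = 23 = 10111
1s count = 4

even parity (4 ones in 10111)


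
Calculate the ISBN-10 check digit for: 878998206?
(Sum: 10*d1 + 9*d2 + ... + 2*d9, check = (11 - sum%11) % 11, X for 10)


Weighted sum: 384
384 mod 11 = 10

Check digit: 1


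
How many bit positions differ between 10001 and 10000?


XOR: 00001
Count of 1s: 1

1


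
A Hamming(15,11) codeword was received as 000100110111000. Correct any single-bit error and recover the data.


Syndrome = 6: error at position 6

Data: 00110111000 (corrected bit 6)


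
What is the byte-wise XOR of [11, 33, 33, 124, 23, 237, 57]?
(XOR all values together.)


XOR chain: 11 ^ 33 ^ 33 ^ 124 ^ 23 ^ 237 ^ 57 = 180

180


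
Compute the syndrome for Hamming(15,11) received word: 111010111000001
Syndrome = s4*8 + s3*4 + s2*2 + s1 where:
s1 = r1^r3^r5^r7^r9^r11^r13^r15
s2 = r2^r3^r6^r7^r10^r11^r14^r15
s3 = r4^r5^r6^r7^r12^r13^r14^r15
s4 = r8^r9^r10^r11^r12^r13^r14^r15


s1=0, s2=0, s3=1, s4=1

Syndrome = 12 (error at position 12)


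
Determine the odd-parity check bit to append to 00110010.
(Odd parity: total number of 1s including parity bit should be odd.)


Number of 1s in data: 3
Parity bit: 0

0


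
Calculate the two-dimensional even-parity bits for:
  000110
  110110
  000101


Row parities: 000
Column parities: 110101

Row P: 000, Col P: 110101, Corner: 0


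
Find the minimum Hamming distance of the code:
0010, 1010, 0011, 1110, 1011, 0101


Comparing all pairs, minimum distance: 1
Can detect 0 errors, correct 0 errors

1


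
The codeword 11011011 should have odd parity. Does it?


Number of 1s: 6

No, parity error (6 ones)


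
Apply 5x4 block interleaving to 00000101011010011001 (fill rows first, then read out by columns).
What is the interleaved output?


Matrix:
  0000
  0101
  0110
  1001
  1001
Read columns: 00011011000010001011

00011011000010001011


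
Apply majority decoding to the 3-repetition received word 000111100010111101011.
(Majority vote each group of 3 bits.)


Groups: 000, 111, 100, 010, 111, 101, 011
Majority votes: 0100111

0100111


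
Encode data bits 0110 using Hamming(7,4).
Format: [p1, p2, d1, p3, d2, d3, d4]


Parity bits: p1=1, p2=1, p3=0

1100110


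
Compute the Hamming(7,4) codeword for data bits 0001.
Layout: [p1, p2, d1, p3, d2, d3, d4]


Parity bits: p1=1, p2=1, p3=1

1101001


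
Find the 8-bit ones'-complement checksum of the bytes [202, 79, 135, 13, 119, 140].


Sum = 688 mod 256 = 176
Complement = 79

79


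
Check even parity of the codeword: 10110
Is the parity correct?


Number of 1s: 3

No, parity error (3 ones)


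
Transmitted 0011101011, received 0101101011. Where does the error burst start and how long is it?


XOR: 0110000000

Burst at position 1, length 2


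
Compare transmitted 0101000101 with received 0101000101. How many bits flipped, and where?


XOR: 0000000000

0 errors (received matches sent)


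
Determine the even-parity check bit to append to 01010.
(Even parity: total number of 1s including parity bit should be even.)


Number of 1s in data: 2
Parity bit: 0

0


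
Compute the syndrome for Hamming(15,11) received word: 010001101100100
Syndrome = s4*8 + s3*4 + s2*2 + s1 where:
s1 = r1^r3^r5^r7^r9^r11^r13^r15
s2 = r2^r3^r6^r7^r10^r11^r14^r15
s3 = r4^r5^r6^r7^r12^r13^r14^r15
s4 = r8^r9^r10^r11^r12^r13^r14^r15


s1=1, s2=0, s3=1, s4=1

Syndrome = 13 (error at position 13)


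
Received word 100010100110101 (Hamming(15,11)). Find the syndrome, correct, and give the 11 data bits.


Syndrome = 0: no error detected

Data: 01010110101 (no errors)


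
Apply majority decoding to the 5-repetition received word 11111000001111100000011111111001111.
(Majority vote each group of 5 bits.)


Groups: 11111, 00000, 11111, 00000, 01111, 11110, 01111
Majority votes: 1010111

1010111


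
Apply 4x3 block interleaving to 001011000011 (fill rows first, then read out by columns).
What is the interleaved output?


Matrix:
  001
  011
  000
  011
Read columns: 000001011101

000001011101


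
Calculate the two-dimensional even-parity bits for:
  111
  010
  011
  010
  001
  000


Row parities: 110110
Column parities: 101

Row P: 110110, Col P: 101, Corner: 0


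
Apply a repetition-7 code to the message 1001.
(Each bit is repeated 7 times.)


Each bit -> 7 copies

1111111000000000000001111111


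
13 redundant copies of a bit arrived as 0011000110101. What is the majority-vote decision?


Ones: 6 out of 13
Threshold: 7

0 (6/13 voted 1)


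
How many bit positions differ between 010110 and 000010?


XOR: 010100
Count of 1s: 2

2


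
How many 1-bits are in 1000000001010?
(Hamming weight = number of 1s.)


Counting 1s in 1000000001010

3


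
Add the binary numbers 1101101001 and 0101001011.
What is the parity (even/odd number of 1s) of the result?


1101101001 = 873
0101001011 = 331
Sum = 1204 = 10010110100
1s count = 5

odd parity (5 ones in 10010110100)


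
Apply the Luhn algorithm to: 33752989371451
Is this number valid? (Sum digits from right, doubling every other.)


Luhn sum = 69
69 mod 10 = 9

Invalid (Luhn sum mod 10 = 9)


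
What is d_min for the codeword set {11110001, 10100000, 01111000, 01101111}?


Comparing all pairs, minimum distance: 3
Can detect 2 errors, correct 1 errors

3


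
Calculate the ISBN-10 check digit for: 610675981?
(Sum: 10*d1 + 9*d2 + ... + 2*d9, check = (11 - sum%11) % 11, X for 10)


Weighted sum: 240
240 mod 11 = 9

Check digit: 2


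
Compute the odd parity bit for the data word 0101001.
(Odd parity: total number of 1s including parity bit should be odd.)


Number of 1s in data: 3
Parity bit: 0

0


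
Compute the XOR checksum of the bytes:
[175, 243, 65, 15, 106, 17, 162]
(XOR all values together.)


XOR chain: 175 ^ 243 ^ 65 ^ 15 ^ 106 ^ 17 ^ 162 = 203

203


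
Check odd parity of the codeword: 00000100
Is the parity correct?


Number of 1s: 1

Yes, parity is correct (1 ones)


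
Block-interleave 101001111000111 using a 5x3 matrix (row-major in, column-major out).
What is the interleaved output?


Matrix:
  101
  001
  111
  000
  111
Read columns: 101010010111101

101010010111101


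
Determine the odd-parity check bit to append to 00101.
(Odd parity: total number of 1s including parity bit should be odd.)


Number of 1s in data: 2
Parity bit: 1

1


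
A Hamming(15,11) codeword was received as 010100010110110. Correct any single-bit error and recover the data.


Syndrome = 12: error at position 12

Data: 00000111110 (corrected bit 12)


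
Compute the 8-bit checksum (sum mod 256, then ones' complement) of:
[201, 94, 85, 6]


Sum = 386 mod 256 = 130
Complement = 125

125


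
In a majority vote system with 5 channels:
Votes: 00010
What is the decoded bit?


Ones: 1 out of 5
Threshold: 3

0 (1/5 voted 1)


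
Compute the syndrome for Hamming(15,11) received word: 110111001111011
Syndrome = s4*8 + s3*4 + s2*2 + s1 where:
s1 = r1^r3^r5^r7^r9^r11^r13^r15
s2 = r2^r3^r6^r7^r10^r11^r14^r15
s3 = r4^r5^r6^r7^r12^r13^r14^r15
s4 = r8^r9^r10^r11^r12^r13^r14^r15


s1=1, s2=0, s3=0, s4=0

Syndrome = 1 (error at position 1)


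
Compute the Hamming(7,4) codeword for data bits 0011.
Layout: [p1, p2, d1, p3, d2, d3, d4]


Parity bits: p1=1, p2=0, p3=0

1000011


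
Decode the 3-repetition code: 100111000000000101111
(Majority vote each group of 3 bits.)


Groups: 100, 111, 000, 000, 000, 101, 111
Majority votes: 0100011

0100011


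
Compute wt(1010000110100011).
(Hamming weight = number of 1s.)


Counting 1s in 1010000110100011

7


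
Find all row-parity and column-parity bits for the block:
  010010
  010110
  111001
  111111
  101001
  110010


Row parities: 010011
Column parities: 011001

Row P: 010011, Col P: 011001, Corner: 1


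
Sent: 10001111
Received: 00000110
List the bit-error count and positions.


XOR: 10001001

3 error(s) at position(s): 0, 4, 7


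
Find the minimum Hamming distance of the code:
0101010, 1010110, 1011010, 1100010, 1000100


Comparing all pairs, minimum distance: 2
Can detect 1 errors, correct 0 errors

2


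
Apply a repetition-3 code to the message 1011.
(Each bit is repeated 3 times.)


Each bit -> 3 copies

111000111111


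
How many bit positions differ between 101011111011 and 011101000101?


XOR: 110110111110
Count of 1s: 9

9


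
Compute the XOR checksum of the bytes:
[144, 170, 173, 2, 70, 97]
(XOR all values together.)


XOR chain: 144 ^ 170 ^ 173 ^ 2 ^ 70 ^ 97 = 178

178


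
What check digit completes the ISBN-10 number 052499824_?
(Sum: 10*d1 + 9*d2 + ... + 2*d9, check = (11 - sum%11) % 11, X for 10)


Weighted sum: 234
234 mod 11 = 3

Check digit: 8


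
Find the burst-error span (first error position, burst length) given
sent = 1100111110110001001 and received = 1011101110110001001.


XOR: 0111010000000000000

Burst at position 1, length 5


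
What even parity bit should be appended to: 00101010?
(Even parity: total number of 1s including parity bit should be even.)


Number of 1s in data: 3
Parity bit: 1

1


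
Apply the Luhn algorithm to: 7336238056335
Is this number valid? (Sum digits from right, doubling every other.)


Luhn sum = 57
57 mod 10 = 7

Invalid (Luhn sum mod 10 = 7)


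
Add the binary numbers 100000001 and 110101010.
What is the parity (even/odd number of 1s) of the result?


100000001 = 257
110101010 = 426
Sum = 683 = 1010101011
1s count = 6

even parity (6 ones in 1010101011)


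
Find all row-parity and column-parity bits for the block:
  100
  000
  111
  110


Row parities: 1010
Column parities: 101

Row P: 1010, Col P: 101, Corner: 0


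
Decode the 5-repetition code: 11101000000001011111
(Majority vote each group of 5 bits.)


Groups: 11101, 00000, 00010, 11111
Majority votes: 1001

1001


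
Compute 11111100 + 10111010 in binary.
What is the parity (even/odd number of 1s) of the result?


11111100 = 252
10111010 = 186
Sum = 438 = 110110110
1s count = 6

even parity (6 ones in 110110110)


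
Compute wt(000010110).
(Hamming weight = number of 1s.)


Counting 1s in 000010110

3


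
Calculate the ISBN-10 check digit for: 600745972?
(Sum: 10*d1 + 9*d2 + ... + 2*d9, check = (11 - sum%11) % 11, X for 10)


Weighted sum: 219
219 mod 11 = 10

Check digit: 1


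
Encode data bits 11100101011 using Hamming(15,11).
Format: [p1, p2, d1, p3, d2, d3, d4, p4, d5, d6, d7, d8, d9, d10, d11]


Parity bits: p1=1, p2=1, p3=1, p4=0

111111000101011


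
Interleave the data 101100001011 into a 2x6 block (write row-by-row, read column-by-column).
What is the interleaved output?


Matrix:
  101100
  001011
Read columns: 100011100101

100011100101


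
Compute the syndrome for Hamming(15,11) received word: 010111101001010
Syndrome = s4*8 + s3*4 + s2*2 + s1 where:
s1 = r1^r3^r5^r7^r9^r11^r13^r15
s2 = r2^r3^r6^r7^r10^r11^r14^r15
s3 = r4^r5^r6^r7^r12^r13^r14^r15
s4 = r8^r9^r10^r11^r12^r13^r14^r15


s1=1, s2=0, s3=0, s4=1

Syndrome = 9 (error at position 9)


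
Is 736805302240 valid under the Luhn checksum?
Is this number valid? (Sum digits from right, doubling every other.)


Luhn sum = 44
44 mod 10 = 4

Invalid (Luhn sum mod 10 = 4)


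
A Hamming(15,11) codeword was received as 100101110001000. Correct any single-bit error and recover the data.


Syndrome = 0: no error detected

Data: 00110001000 (no errors)


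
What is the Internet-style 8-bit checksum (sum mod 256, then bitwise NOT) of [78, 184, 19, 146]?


Sum = 427 mod 256 = 171
Complement = 84

84


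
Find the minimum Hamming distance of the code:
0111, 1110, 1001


Comparing all pairs, minimum distance: 2
Can detect 1 errors, correct 0 errors

2


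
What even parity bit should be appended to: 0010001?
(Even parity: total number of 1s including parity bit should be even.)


Number of 1s in data: 2
Parity bit: 0

0


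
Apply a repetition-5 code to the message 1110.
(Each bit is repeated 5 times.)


Each bit -> 5 copies

11111111111111100000


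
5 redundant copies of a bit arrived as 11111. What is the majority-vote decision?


Ones: 5 out of 5
Threshold: 3

1 (5/5 voted 1)


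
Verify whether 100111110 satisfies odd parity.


Number of 1s: 6

No, parity error (6 ones)


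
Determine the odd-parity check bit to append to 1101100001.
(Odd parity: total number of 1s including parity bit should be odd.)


Number of 1s in data: 5
Parity bit: 0

0


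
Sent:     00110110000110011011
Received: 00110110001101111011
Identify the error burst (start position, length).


XOR: 00000000001011100000

Burst at position 10, length 5


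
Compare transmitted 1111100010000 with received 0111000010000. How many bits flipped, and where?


XOR: 1000100000000

2 error(s) at position(s): 0, 4


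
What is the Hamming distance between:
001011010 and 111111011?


XOR: 110100001
Count of 1s: 4

4


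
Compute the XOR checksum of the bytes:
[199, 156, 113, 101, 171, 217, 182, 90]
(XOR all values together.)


XOR chain: 199 ^ 156 ^ 113 ^ 101 ^ 171 ^ 217 ^ 182 ^ 90 = 209

209


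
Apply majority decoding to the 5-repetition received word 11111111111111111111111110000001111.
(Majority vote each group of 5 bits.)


Groups: 11111, 11111, 11111, 11111, 11111, 00000, 01111
Majority votes: 1111101

1111101


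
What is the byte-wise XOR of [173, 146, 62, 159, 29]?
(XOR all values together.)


XOR chain: 173 ^ 146 ^ 62 ^ 159 ^ 29 = 131

131


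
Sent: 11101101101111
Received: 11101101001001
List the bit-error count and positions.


XOR: 00000000100110

3 error(s) at position(s): 8, 11, 12


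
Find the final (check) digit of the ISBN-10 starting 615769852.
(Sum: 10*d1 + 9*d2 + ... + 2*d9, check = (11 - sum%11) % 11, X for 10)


Weighted sum: 290
290 mod 11 = 4

Check digit: 7


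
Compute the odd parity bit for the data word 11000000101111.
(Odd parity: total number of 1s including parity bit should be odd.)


Number of 1s in data: 7
Parity bit: 0

0


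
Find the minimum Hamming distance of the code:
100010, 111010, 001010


Comparing all pairs, minimum distance: 2
Can detect 1 errors, correct 0 errors

2


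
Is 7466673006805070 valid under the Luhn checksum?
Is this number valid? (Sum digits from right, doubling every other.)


Luhn sum = 53
53 mod 10 = 3

Invalid (Luhn sum mod 10 = 3)


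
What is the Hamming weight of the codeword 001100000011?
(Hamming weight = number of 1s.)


Counting 1s in 001100000011

4


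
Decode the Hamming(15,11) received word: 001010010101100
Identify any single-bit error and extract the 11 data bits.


Syndrome = 5: error at position 5

Data: 10000101100 (corrected bit 5)


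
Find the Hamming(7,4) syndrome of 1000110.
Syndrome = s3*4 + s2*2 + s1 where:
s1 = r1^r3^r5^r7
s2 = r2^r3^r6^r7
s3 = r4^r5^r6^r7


s1=0, s2=1, s3=0

Syndrome = 2 (error at position 2)


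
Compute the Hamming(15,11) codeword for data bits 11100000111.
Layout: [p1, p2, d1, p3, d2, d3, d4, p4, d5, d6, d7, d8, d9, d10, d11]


Parity bits: p1=0, p2=0, p3=1, p4=1

001111010000111


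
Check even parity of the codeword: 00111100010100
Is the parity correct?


Number of 1s: 6

Yes, parity is correct (6 ones)


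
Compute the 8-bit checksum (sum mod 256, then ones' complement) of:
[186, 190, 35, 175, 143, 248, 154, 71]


Sum = 1202 mod 256 = 178
Complement = 77

77


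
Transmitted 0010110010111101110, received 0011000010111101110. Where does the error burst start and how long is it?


XOR: 0001110000000000000

Burst at position 3, length 3


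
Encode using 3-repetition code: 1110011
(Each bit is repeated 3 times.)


Each bit -> 3 copies

111111111000000111111


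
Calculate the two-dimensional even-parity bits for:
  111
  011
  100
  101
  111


Row parities: 10101
Column parities: 010

Row P: 10101, Col P: 010, Corner: 1


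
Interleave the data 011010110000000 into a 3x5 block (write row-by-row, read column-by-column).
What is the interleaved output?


Matrix:
  01101
  01100
  00000
Read columns: 000110110000100

000110110000100


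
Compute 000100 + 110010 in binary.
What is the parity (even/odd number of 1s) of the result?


000100 = 4
110010 = 50
Sum = 54 = 110110
1s count = 4

even parity (4 ones in 110110)


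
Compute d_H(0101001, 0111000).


XOR: 0010001
Count of 1s: 2

2


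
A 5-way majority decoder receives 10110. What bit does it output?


Ones: 3 out of 5
Threshold: 3

1 (3/5 voted 1)


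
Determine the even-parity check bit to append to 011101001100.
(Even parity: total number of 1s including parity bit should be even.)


Number of 1s in data: 6
Parity bit: 0

0


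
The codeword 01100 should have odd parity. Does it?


Number of 1s: 2

No, parity error (2 ones)


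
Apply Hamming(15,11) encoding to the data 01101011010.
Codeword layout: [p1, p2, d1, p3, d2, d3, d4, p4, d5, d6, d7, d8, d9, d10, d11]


Parity bits: p1=1, p2=1, p3=0, p4=0

110011001011010


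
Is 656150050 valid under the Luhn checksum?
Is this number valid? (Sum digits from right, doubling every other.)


Luhn sum = 21
21 mod 10 = 1

Invalid (Luhn sum mod 10 = 1)


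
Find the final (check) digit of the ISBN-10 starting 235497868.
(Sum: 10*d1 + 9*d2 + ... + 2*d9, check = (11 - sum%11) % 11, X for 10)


Weighted sum: 270
270 mod 11 = 6

Check digit: 5


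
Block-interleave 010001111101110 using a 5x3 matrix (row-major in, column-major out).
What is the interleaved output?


Matrix:
  010
  001
  111
  101
  110
Read columns: 001111010101110

001111010101110


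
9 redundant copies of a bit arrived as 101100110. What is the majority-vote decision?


Ones: 5 out of 9
Threshold: 5

1 (5/9 voted 1)


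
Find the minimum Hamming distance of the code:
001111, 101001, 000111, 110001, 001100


Comparing all pairs, minimum distance: 1
Can detect 0 errors, correct 0 errors

1


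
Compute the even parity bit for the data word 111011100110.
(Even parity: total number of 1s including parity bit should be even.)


Number of 1s in data: 8
Parity bit: 0

0


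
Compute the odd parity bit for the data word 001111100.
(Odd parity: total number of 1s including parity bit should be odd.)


Number of 1s in data: 5
Parity bit: 0

0


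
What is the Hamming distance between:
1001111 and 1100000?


XOR: 0101111
Count of 1s: 5

5


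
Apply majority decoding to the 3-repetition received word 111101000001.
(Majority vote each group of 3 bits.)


Groups: 111, 101, 000, 001
Majority votes: 1100

1100


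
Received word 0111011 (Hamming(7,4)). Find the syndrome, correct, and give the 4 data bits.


Syndrome = 4: error at position 4

Data: 1011 (corrected bit 4)


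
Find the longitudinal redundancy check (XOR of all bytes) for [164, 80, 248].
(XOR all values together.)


XOR chain: 164 ^ 80 ^ 248 = 12

12


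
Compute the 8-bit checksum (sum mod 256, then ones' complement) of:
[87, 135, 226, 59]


Sum = 507 mod 256 = 251
Complement = 4

4


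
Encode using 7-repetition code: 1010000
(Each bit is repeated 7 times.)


Each bit -> 7 copies

1111111000000011111110000000000000000000000000000


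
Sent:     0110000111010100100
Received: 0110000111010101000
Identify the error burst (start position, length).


XOR: 0000000000000001100

Burst at position 15, length 2


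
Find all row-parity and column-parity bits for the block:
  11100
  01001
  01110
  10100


Row parities: 1010
Column parities: 01111

Row P: 1010, Col P: 01111, Corner: 0


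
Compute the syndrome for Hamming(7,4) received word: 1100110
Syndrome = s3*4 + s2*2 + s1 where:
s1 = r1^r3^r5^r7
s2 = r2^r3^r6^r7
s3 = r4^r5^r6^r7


s1=0, s2=0, s3=0

Syndrome = 0 (no error)


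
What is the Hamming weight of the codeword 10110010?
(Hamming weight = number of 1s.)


Counting 1s in 10110010

4


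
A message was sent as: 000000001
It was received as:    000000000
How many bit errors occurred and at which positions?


XOR: 000000001

1 error(s) at position(s): 8


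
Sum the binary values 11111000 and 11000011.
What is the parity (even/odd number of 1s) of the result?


11111000 = 248
11000011 = 195
Sum = 443 = 110111011
1s count = 7

odd parity (7 ones in 110111011)


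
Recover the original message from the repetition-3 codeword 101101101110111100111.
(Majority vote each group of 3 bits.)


Groups: 101, 101, 101, 110, 111, 100, 111
Majority votes: 1111101

1111101


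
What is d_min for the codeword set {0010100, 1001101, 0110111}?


Comparing all pairs, minimum distance: 3
Can detect 2 errors, correct 1 errors

3


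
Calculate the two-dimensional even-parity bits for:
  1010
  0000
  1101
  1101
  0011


Row parities: 00110
Column parities: 1001

Row P: 00110, Col P: 1001, Corner: 0


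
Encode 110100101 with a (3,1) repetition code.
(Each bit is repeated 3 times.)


Each bit -> 3 copies

111111000111000000111000111


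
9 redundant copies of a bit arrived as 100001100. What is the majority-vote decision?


Ones: 3 out of 9
Threshold: 5

0 (3/9 voted 1)


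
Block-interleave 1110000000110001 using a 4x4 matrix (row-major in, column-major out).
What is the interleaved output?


Matrix:
  1110
  0000
  0011
  0001
Read columns: 1000100010100011

1000100010100011


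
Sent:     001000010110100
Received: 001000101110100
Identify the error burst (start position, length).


XOR: 000000111000000

Burst at position 6, length 3


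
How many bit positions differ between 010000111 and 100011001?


XOR: 110011110
Count of 1s: 6

6


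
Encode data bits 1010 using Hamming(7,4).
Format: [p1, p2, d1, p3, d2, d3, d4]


Parity bits: p1=1, p2=0, p3=1

1011010


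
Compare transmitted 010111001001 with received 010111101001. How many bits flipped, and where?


XOR: 000000100000

1 error(s) at position(s): 6


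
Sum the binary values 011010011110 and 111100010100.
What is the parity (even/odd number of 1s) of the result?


011010011110 = 1694
111100010100 = 3860
Sum = 5554 = 1010110110010
1s count = 7

odd parity (7 ones in 1010110110010)


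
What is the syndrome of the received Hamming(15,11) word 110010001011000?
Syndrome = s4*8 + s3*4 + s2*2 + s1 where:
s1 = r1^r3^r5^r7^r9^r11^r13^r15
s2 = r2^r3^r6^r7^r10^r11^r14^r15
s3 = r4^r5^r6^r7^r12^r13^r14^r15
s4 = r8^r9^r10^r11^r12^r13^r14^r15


s1=0, s2=0, s3=0, s4=1

Syndrome = 8 (error at position 8)


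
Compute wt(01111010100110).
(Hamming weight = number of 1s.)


Counting 1s in 01111010100110

8


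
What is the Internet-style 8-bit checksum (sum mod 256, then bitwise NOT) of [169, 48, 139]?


Sum = 356 mod 256 = 100
Complement = 155

155


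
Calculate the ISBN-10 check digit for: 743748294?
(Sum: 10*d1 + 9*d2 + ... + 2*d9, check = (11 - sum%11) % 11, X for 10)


Weighted sum: 286
286 mod 11 = 0

Check digit: 0


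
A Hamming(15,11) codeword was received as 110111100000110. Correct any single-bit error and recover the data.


Syndrome = 0: no error detected

Data: 01110000110 (no errors)


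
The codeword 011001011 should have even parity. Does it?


Number of 1s: 5

No, parity error (5 ones)


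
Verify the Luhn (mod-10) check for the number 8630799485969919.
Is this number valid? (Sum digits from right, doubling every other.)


Luhn sum = 102
102 mod 10 = 2

Invalid (Luhn sum mod 10 = 2)


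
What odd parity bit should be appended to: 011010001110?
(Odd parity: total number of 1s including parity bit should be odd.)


Number of 1s in data: 6
Parity bit: 1

1


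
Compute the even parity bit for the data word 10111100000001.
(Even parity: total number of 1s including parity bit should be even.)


Number of 1s in data: 6
Parity bit: 0

0


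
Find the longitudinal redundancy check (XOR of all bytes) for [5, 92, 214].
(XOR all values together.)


XOR chain: 5 ^ 92 ^ 214 = 143

143


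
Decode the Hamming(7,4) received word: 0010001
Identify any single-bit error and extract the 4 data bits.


Syndrome = 4: error at position 4

Data: 1001 (corrected bit 4)


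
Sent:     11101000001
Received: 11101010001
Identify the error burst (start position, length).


XOR: 00000010000

Burst at position 6, length 1


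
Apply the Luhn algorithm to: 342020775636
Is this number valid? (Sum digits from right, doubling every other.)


Luhn sum = 49
49 mod 10 = 9

Invalid (Luhn sum mod 10 = 9)


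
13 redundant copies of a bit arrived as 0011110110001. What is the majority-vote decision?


Ones: 7 out of 13
Threshold: 7

1 (7/13 voted 1)


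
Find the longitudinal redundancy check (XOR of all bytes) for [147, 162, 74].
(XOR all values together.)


XOR chain: 147 ^ 162 ^ 74 = 123

123


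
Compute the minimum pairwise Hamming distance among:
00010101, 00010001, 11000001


Comparing all pairs, minimum distance: 1
Can detect 0 errors, correct 0 errors

1


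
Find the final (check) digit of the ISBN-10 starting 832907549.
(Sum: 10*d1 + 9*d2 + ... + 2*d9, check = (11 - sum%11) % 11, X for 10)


Weighted sum: 271
271 mod 11 = 7

Check digit: 4


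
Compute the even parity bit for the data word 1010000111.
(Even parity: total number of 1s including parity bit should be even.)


Number of 1s in data: 5
Parity bit: 1

1


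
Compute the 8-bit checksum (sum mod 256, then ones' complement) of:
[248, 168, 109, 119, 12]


Sum = 656 mod 256 = 144
Complement = 111

111


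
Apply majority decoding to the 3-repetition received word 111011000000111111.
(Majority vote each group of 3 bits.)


Groups: 111, 011, 000, 000, 111, 111
Majority votes: 110011

110011


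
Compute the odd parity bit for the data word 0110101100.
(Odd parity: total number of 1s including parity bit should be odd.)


Number of 1s in data: 5
Parity bit: 0

0


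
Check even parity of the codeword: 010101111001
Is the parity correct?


Number of 1s: 7

No, parity error (7 ones)


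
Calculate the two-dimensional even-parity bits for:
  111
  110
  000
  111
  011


Row parities: 10010
Column parities: 101

Row P: 10010, Col P: 101, Corner: 0


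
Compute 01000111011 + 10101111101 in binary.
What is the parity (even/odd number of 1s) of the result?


01000111011 = 571
10101111101 = 1405
Sum = 1976 = 11110111000
1s count = 7

odd parity (7 ones in 11110111000)


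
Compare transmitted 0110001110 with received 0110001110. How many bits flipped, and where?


XOR: 0000000000

0 errors (received matches sent)


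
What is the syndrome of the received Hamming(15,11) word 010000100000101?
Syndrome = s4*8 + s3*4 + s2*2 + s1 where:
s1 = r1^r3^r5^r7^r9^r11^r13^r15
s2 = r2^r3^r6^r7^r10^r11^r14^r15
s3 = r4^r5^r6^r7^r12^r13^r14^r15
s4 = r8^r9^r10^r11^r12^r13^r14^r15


s1=1, s2=1, s3=1, s4=0

Syndrome = 7 (error at position 7)


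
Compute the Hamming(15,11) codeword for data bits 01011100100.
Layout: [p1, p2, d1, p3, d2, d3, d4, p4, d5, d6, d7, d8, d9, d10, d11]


Parity bits: p1=0, p2=0, p3=1, p4=1

000110111100100


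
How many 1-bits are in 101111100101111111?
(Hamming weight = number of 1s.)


Counting 1s in 101111100101111111

14


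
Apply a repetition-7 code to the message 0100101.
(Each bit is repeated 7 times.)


Each bit -> 7 copies

0000000111111100000000000000111111100000001111111


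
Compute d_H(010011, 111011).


XOR: 101000
Count of 1s: 2

2


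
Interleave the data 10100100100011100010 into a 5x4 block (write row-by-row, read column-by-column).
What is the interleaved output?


Matrix:
  1010
  0100
  1000
  1110
  0010
Read columns: 10110010101001100000

10110010101001100000


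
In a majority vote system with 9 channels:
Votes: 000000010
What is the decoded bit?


Ones: 1 out of 9
Threshold: 5

0 (1/9 voted 1)


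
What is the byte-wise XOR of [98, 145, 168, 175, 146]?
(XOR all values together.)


XOR chain: 98 ^ 145 ^ 168 ^ 175 ^ 146 = 102

102


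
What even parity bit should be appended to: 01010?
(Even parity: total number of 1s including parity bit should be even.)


Number of 1s in data: 2
Parity bit: 0

0


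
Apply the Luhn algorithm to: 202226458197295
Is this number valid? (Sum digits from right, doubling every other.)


Luhn sum = 58
58 mod 10 = 8

Invalid (Luhn sum mod 10 = 8)


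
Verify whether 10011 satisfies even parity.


Number of 1s: 3

No, parity error (3 ones)


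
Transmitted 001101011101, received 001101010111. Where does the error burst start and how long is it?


XOR: 000000001010

Burst at position 8, length 3


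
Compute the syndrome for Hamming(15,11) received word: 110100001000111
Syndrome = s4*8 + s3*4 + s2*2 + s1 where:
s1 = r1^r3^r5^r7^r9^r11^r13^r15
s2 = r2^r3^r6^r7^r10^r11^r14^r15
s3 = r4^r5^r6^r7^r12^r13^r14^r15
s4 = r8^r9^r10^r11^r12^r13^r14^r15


s1=0, s2=1, s3=0, s4=0

Syndrome = 2 (error at position 2)


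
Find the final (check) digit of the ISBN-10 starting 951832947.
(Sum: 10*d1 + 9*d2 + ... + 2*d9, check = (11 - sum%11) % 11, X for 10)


Weighted sum: 289
289 mod 11 = 3

Check digit: 8


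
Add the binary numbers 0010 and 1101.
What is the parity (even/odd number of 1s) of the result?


0010 = 2
1101 = 13
Sum = 15 = 1111
1s count = 4

even parity (4 ones in 1111)


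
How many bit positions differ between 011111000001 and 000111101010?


XOR: 011000101011
Count of 1s: 6

6


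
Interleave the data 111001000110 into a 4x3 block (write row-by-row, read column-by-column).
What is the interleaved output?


Matrix:
  111
  001
  000
  110
Read columns: 100110011100

100110011100


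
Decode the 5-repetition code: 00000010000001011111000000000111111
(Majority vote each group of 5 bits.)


Groups: 00000, 01000, 00010, 11111, 00000, 00001, 11111
Majority votes: 0001001

0001001


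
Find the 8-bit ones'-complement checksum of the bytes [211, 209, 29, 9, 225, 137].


Sum = 820 mod 256 = 52
Complement = 203

203


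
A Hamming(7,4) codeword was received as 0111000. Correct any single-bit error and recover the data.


Syndrome = 5: error at position 5

Data: 1100 (corrected bit 5)


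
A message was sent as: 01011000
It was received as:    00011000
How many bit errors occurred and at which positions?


XOR: 01000000

1 error(s) at position(s): 1


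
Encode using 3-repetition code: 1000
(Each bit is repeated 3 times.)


Each bit -> 3 copies

111000000000


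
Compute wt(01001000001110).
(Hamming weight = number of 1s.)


Counting 1s in 01001000001110

5


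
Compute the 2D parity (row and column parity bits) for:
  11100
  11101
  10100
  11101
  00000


Row parities: 10000
Column parities: 01000

Row P: 10000, Col P: 01000, Corner: 1


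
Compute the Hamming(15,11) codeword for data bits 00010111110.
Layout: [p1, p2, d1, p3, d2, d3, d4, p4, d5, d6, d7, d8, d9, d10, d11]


Parity bits: p1=1, p2=0, p3=0, p4=1

100000110111110


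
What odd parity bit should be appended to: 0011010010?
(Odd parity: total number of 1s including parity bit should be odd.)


Number of 1s in data: 4
Parity bit: 1

1


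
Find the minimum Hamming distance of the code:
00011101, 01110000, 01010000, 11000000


Comparing all pairs, minimum distance: 1
Can detect 0 errors, correct 0 errors

1


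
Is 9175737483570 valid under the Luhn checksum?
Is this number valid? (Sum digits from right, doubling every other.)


Luhn sum = 71
71 mod 10 = 1

Invalid (Luhn sum mod 10 = 1)


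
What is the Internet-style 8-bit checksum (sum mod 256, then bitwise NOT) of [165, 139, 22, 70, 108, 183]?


Sum = 687 mod 256 = 175
Complement = 80

80


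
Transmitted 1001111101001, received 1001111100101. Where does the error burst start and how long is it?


XOR: 0000000001100

Burst at position 9, length 2


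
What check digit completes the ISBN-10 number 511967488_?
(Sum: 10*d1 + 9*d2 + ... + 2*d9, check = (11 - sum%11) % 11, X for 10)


Weighted sum: 257
257 mod 11 = 4

Check digit: 7


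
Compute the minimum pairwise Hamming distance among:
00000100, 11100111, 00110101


Comparing all pairs, minimum distance: 3
Can detect 2 errors, correct 1 errors

3


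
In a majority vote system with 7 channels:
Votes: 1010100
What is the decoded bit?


Ones: 3 out of 7
Threshold: 4

0 (3/7 voted 1)


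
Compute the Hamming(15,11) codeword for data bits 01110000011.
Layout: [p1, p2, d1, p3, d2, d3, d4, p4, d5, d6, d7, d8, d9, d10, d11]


Parity bits: p1=1, p2=0, p3=1, p4=0

100111100000011


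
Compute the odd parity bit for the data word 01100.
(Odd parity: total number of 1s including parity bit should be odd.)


Number of 1s in data: 2
Parity bit: 1

1


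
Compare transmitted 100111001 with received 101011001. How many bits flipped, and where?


XOR: 001100000

2 error(s) at position(s): 2, 3


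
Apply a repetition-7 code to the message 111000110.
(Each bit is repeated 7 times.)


Each bit -> 7 copies

111111111111111111111000000000000000000000111111111111110000000


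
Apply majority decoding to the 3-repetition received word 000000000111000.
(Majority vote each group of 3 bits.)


Groups: 000, 000, 000, 111, 000
Majority votes: 00010

00010


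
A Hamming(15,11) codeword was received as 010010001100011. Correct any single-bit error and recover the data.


Syndrome = 5: error at position 5

Data: 00001100011 (corrected bit 5)


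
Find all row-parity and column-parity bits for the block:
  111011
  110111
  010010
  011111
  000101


Row parities: 11010
Column parities: 000100

Row P: 11010, Col P: 000100, Corner: 1


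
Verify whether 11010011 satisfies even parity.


Number of 1s: 5

No, parity error (5 ones)


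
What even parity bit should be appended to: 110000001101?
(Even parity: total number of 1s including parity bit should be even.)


Number of 1s in data: 5
Parity bit: 1

1


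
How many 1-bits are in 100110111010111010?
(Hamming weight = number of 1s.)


Counting 1s in 100110111010111010

11


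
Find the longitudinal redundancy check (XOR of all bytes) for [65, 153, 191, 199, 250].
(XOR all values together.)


XOR chain: 65 ^ 153 ^ 191 ^ 199 ^ 250 = 90

90


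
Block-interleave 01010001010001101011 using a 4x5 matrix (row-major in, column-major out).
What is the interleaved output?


Matrix:
  01010
  00101
  00011
  01011
Read columns: 00001001010010110111

00001001010010110111
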